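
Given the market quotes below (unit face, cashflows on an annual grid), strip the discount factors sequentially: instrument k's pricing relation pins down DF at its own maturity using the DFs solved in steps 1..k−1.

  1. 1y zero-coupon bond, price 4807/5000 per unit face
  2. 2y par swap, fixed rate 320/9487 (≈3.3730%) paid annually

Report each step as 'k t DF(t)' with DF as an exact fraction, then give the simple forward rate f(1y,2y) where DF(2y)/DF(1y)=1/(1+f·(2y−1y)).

1 1 4807/5000
2 2 117/125
f(1y,2y) = ((4807/5000)/(117/125) − 1)/(1) = 127/4680 ≈ 2.7137%

step 1 [1y] zero: DF = P = 4807/5000 ≈ 0.961400
step 2 [2y] swap r/1=320/9487: DF=(1 − 320/9487·(0.961400))/(1+320/9487) = 117/125 ≈ 0.936000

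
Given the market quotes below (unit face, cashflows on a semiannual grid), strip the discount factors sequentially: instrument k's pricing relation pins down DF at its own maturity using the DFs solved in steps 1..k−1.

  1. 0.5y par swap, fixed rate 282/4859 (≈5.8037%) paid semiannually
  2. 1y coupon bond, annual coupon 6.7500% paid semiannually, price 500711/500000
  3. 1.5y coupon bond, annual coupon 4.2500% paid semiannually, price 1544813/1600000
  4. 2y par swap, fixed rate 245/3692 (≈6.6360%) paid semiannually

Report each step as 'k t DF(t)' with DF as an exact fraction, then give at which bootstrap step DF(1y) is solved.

step 1 [0.5y] swap r/2=141/4859: DF=(1 − 141/4859·(0))/(1+141/4859) = 4859/5000 ≈ 0.971800
step 2 [1y] bond c/2=27/800: DF=(500711/500000 − 27/800·(0.971800))/(1+27/800) = 937/1000 ≈ 0.937000
step 3 [1.5y] bond c/2=17/800: DF=(1544813/1600000 − 17/800·(0.971800+0.937000))/(1+17/800) = 9057/10000 ≈ 0.905700
step 4 [2y] swap r/2=245/7384: DF=(1 − 245/7384·(0.971800+0.937000+0.905700))/(1+245/7384) = 351/400 ≈ 0.877500

1 1/2 4859/5000
2 1 937/1000
3 3/2 9057/10000
4 2 351/400
DF(1y) is solved at step 2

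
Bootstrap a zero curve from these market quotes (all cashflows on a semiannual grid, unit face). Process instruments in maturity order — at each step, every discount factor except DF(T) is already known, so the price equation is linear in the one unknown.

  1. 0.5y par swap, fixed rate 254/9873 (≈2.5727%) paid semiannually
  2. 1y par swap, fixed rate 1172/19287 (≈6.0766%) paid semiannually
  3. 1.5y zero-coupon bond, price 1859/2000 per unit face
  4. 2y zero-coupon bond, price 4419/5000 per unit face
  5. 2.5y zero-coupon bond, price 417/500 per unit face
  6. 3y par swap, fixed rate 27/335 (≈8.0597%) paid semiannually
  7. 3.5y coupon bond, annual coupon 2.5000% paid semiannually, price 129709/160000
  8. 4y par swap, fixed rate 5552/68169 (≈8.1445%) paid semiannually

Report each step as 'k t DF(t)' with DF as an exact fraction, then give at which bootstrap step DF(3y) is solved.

step 1 [0.5y] swap r/2=127/9873: DF=(1 − 127/9873·(0))/(1+127/9873) = 9873/10000 ≈ 0.987300
step 2 [1y] swap r/2=586/19287: DF=(1 − 586/19287·(0.987300))/(1+586/19287) = 4707/5000 ≈ 0.941400
step 3 [1.5y] zero: DF = P = 1859/2000 ≈ 0.929500
step 4 [2y] zero: DF = P = 4419/5000 ≈ 0.883800
step 5 [2.5y] zero: DF = P = 417/500 ≈ 0.834000
step 6 [3y] swap r/2=27/670: DF=(1 − 27/670·(0.987300+0.941400+0.929500+0.883800+0.834000))/(1+27/670) = 98/125 ≈ 0.784000
step 7 [3.5y] bond c/2=1/80: DF=(129709/160000 − 1/80·(0.987300+0.941400+0.929500+0.883800+0.834000+0.784000))/(1+1/80) = 1469/2000 ≈ 0.734500
step 8 [4y] swap r/2=2776/68169: DF=(1 − 2776/68169·(0.987300+0.941400+0.929500+0.883800+0.834000+0.784000+0.734500))/(1+2776/68169) = 903/1250 ≈ 0.722400

1 1/2 9873/10000
2 1 4707/5000
3 3/2 1859/2000
4 2 4419/5000
5 5/2 417/500
6 3 98/125
7 7/2 1469/2000
8 4 903/1250
DF(3y) is solved at step 6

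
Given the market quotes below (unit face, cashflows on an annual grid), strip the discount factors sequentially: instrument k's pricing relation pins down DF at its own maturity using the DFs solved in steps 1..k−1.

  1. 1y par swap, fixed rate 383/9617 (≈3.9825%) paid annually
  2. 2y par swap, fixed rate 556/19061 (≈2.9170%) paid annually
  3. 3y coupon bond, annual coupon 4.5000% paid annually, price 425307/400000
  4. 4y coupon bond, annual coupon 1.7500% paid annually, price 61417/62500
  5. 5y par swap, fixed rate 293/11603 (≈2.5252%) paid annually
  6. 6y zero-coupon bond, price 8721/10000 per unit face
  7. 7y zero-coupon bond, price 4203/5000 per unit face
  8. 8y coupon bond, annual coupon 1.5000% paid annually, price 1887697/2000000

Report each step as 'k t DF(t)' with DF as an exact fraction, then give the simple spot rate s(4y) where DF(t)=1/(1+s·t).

step 1 [1y] swap r/1=383/9617: DF=(1 − 383/9617·(0))/(1+383/9617) = 9617/10000 ≈ 0.961700
step 2 [2y] swap r/1=556/19061: DF=(1 − 556/19061·(0.961700))/(1+556/19061) = 2361/2500 ≈ 0.944400
step 3 [3y] bond c/1=9/200: DF=(425307/400000 − 9/200·(0.961700+0.944400))/(1+9/200) = 4677/5000 ≈ 0.935400
step 4 [4y] bond c/1=7/400: DF=(61417/62500 − 7/400·(0.961700+0.944400+0.935400))/(1+7/400) = 9169/10000 ≈ 0.916900
step 5 [5y] swap r/1=293/11603: DF=(1 − 293/11603·(0.961700+0.944400+0.935400+0.916900))/(1+293/11603) = 2207/2500 ≈ 0.882800
step 6 [6y] zero: DF = P = 8721/10000 ≈ 0.872100
step 7 [7y] zero: DF = P = 4203/5000 ≈ 0.840600
step 8 [8y] bond c/1=3/200: DF=(1887697/2000000 − 3/200·(0.961700+0.944400+0.935400+0.916900+0.882800+0.872100+0.840600))/(1+3/200) = 209/250 ≈ 0.836000

1 1 9617/10000
2 2 2361/2500
3 3 4677/5000
4 4 9169/10000
5 5 2207/2500
6 6 8721/10000
7 7 4203/5000
8 8 209/250
s(4y) = (1/(9169/10000) − 1)/(4) = 831/36676 ≈ 2.2658%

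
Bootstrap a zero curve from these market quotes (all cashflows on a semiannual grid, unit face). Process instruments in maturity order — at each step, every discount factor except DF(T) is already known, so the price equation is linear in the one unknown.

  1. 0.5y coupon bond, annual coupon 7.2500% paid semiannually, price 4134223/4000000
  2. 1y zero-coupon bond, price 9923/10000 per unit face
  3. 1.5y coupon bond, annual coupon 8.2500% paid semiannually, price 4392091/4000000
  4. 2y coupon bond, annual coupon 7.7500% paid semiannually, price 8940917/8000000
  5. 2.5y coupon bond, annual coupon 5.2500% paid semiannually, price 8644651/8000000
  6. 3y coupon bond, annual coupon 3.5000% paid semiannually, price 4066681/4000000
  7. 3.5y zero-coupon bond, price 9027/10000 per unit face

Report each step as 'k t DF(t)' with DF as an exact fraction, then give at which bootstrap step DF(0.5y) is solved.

step 1 [0.5y] bond c/2=29/800: DF=(4134223/4000000 − 29/800·(0))/(1+29/800) = 4987/5000 ≈ 0.997400
step 2 [1y] zero: DF = P = 9923/10000 ≈ 0.992300
step 3 [1.5y] bond c/2=33/800: DF=(4392091/4000000 − 33/800·(0.997400+0.992300))/(1+33/800) = 9757/10000 ≈ 0.975700
step 4 [2y] bond c/2=31/800: DF=(8940917/8000000 − 31/800·(0.997400+0.992300+0.975700))/(1+31/800) = 9653/10000 ≈ 0.965300
step 5 [2.5y] bond c/2=21/800: DF=(8644651/8000000 − 21/800·(0.997400+0.992300+0.975700+0.965300))/(1+21/800) = 2381/2500 ≈ 0.952400
step 6 [3y] bond c/2=7/400: DF=(4066681/4000000 − 7/400·(0.997400+0.992300+0.975700+0.965300+0.952400))/(1+7/400) = 572/625 ≈ 0.915200
step 7 [3.5y] zero: DF = P = 9027/10000 ≈ 0.902700

1 1/2 4987/5000
2 1 9923/10000
3 3/2 9757/10000
4 2 9653/10000
5 5/2 2381/2500
6 3 572/625
7 7/2 9027/10000
DF(0.5y) is solved at step 1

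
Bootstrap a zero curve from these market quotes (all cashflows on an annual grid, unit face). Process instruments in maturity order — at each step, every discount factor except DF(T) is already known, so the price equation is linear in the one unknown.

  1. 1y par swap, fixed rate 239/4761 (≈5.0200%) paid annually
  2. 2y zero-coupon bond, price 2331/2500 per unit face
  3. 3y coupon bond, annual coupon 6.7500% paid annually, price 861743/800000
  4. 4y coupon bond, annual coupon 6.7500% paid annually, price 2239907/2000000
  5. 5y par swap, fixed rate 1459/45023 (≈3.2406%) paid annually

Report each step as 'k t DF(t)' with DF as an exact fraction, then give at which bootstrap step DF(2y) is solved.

1 1 4761/5000
2 2 2331/2500
3 3 8899/10000
4 4 8737/10000
5 5 8541/10000
DF(2y) is solved at step 2

step 1 [1y] swap r/1=239/4761: DF=(1 − 239/4761·(0))/(1+239/4761) = 4761/5000 ≈ 0.952200
step 2 [2y] zero: DF = P = 2331/2500 ≈ 0.932400
step 3 [3y] bond c/1=27/400: DF=(861743/800000 − 27/400·(0.952200+0.932400))/(1+27/400) = 8899/10000 ≈ 0.889900
step 4 [4y] bond c/1=27/400: DF=(2239907/2000000 − 27/400·(0.952200+0.932400+0.889900))/(1+27/400) = 8737/10000 ≈ 0.873700
step 5 [5y] swap r/1=1459/45023: DF=(1 − 1459/45023·(0.952200+0.932400+0.889900+0.873700))/(1+1459/45023) = 8541/10000 ≈ 0.854100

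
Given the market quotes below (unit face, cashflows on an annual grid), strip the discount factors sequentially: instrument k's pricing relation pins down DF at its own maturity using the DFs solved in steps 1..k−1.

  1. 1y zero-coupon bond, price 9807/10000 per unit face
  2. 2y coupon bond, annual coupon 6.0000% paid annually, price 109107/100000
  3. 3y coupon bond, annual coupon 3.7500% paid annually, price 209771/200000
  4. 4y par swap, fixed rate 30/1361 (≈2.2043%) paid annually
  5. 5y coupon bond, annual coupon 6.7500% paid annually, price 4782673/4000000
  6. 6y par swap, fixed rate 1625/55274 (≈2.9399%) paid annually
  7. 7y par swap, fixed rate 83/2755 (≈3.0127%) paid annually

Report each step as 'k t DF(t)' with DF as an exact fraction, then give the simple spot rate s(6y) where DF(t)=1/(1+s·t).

step 1 [1y] zero: DF = P = 9807/10000 ≈ 0.980700
step 2 [2y] bond c/1=3/50: DF=(109107/100000 − 3/50·(0.980700))/(1+3/50) = 4869/5000 ≈ 0.973800
step 3 [3y] bond c/1=3/80: DF=(209771/200000 − 3/80·(0.980700+0.973800))/(1+3/80) = 9403/10000 ≈ 0.940300
step 4 [4y] swap r/1=30/1361: DF=(1 − 30/1361·(0.980700+0.973800+0.940300))/(1+30/1361) = 229/250 ≈ 0.916000
step 5 [5y] bond c/1=27/400: DF=(4782673/4000000 − 27/400·(0.980700+0.973800+0.940300+0.916000))/(1+27/400) = 8791/10000 ≈ 0.879100
step 6 [6y] swap r/1=1625/55274: DF=(1 − 1625/55274·(0.980700+0.973800+0.940300+0.916000+0.879100))/(1+1625/55274) = 67/80 ≈ 0.837500
step 7 [7y] swap r/1=83/2755: DF=(1 − 83/2755·(0.980700+0.973800+0.940300+0.916000+0.879100+0.837500))/(1+83/2755) = 8091/10000 ≈ 0.809100

1 1 9807/10000
2 2 4869/5000
3 3 9403/10000
4 4 229/250
5 5 8791/10000
6 6 67/80
7 7 8091/10000
s(6y) = (1/(67/80) − 1)/(6) = 13/402 ≈ 3.2338%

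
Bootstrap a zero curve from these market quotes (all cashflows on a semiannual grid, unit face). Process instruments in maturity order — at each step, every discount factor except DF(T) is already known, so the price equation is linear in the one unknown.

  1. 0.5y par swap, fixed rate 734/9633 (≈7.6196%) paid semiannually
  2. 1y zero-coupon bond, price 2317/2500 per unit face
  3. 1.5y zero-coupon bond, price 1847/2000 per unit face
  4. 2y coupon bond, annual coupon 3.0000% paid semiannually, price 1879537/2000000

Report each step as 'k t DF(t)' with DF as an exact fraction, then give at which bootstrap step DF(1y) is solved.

1 1/2 9633/10000
2 1 2317/2500
3 3/2 1847/2000
4 2 8843/10000
DF(1y) is solved at step 2

step 1 [0.5y] swap r/2=367/9633: DF=(1 − 367/9633·(0))/(1+367/9633) = 9633/10000 ≈ 0.963300
step 2 [1y] zero: DF = P = 2317/2500 ≈ 0.926800
step 3 [1.5y] zero: DF = P = 1847/2000 ≈ 0.923500
step 4 [2y] bond c/2=3/200: DF=(1879537/2000000 − 3/200·(0.963300+0.926800+0.923500))/(1+3/200) = 8843/10000 ≈ 0.884300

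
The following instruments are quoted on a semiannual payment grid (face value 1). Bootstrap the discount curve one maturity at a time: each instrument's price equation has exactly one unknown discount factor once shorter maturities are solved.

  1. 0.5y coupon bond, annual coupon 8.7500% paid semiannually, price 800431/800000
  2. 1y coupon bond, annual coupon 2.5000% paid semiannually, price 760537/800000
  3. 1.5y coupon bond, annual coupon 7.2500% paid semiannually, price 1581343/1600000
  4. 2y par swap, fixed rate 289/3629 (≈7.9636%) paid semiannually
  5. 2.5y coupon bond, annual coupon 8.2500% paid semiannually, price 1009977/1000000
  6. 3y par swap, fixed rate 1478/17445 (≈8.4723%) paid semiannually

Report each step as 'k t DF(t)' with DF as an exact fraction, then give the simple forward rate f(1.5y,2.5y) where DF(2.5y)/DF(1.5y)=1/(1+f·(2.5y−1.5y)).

1 1/2 4793/5000
2 1 9271/10000
3 3/2 4439/5000
4 2 1711/2000
5 5/2 4131/5000
6 3 7783/10000
f(1.5y,2.5y) = ((4439/5000)/(4131/5000) − 1)/(1) = 308/4131 ≈ 7.4558%

step 1 [0.5y] bond c/2=7/160: DF=(800431/800000 − 7/160·(0))/(1+7/160) = 4793/5000 ≈ 0.958600
step 2 [1y] bond c/2=1/80: DF=(760537/800000 − 1/80·(0.958600))/(1+1/80) = 9271/10000 ≈ 0.927100
step 3 [1.5y] bond c/2=29/800: DF=(1581343/1600000 − 29/800·(0.958600+0.927100))/(1+29/800) = 4439/5000 ≈ 0.887800
step 4 [2y] swap r/2=289/7258: DF=(1 − 289/7258·(0.958600+0.927100+0.887800))/(1+289/7258) = 1711/2000 ≈ 0.855500
step 5 [2.5y] bond c/2=33/800: DF=(1009977/1000000 − 33/800·(0.958600+0.927100+0.887800+0.855500))/(1+33/800) = 4131/5000 ≈ 0.826200
step 6 [3y] swap r/2=739/17445: DF=(1 − 739/17445·(0.958600+0.927100+0.887800+0.855500+0.826200))/(1+739/17445) = 7783/10000 ≈ 0.778300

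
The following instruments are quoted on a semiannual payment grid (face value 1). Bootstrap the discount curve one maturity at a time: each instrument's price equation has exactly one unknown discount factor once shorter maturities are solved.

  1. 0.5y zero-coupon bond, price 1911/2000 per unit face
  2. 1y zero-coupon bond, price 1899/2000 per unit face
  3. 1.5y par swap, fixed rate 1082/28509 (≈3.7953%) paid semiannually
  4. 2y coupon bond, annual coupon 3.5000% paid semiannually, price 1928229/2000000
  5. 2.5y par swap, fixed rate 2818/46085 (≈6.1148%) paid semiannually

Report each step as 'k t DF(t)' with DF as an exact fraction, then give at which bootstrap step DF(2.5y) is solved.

step 1 [0.5y] zero: DF = P = 1911/2000 ≈ 0.955500
step 2 [1y] zero: DF = P = 1899/2000 ≈ 0.949500
step 3 [1.5y] swap r/2=541/28509: DF=(1 − 541/28509·(0.955500+0.949500))/(1+541/28509) = 9459/10000 ≈ 0.945900
step 4 [2y] bond c/2=7/400: DF=(1928229/2000000 − 7/400·(0.955500+0.949500+0.945900))/(1+7/400) = 1797/2000 ≈ 0.898500
step 5 [2.5y] swap r/2=1409/46085: DF=(1 − 1409/46085·(0.955500+0.949500+0.945900+0.898500))/(1+1409/46085) = 8591/10000 ≈ 0.859100

1 1/2 1911/2000
2 1 1899/2000
3 3/2 9459/10000
4 2 1797/2000
5 5/2 8591/10000
DF(2.5y) is solved at step 5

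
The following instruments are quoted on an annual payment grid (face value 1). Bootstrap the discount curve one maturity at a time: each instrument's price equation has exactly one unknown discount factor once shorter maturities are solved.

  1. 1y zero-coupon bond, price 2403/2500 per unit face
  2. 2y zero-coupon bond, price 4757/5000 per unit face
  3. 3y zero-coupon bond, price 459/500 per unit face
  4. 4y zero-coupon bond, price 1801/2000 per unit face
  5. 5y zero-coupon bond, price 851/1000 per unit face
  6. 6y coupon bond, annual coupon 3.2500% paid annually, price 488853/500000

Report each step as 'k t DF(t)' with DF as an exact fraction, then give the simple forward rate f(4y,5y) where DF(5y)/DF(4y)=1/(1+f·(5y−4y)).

step 1 [1y] zero: DF = P = 2403/2500 ≈ 0.961200
step 2 [2y] zero: DF = P = 4757/5000 ≈ 0.951400
step 3 [3y] zero: DF = P = 459/500 ≈ 0.918000
step 4 [4y] zero: DF = P = 1801/2000 ≈ 0.900500
step 5 [5y] zero: DF = P = 851/1000 ≈ 0.851000
step 6 [6y] bond c/1=13/400: DF=(488853/500000 − 13/400·(0.961200+0.951400+0.918000+0.900500+0.851000))/(1+13/400) = 8027/10000 ≈ 0.802700

1 1 2403/2500
2 2 4757/5000
3 3 459/500
4 4 1801/2000
5 5 851/1000
6 6 8027/10000
f(4y,5y) = ((1801/2000)/(851/1000) − 1)/(1) = 99/1702 ≈ 5.8167%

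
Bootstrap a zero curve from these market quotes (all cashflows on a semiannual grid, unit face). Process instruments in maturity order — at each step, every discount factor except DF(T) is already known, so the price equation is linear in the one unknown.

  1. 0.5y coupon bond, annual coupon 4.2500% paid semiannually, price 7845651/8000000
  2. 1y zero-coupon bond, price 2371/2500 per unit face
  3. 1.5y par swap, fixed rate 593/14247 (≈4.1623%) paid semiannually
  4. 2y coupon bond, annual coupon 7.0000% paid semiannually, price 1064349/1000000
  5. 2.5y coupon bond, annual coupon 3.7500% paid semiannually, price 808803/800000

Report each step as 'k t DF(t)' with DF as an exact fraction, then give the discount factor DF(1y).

1 1/2 9603/10000
2 1 2371/2500
3 3/2 9407/10000
4 2 233/250
5 5/2 2307/2500
DF(1y) = 2371/2500 ≈ 0.948400

step 1 [0.5y] bond c/2=17/800: DF=(7845651/8000000 − 17/800·(0))/(1+17/800) = 9603/10000 ≈ 0.960300
step 2 [1y] zero: DF = P = 2371/2500 ≈ 0.948400
step 3 [1.5y] swap r/2=593/28494: DF=(1 − 593/28494·(0.960300+0.948400))/(1+593/28494) = 9407/10000 ≈ 0.940700
step 4 [2y] bond c/2=7/200: DF=(1064349/1000000 − 7/200·(0.960300+0.948400+0.940700))/(1+7/200) = 233/250 ≈ 0.932000
step 5 [2.5y] bond c/2=3/160: DF=(808803/800000 − 3/160·(0.960300+0.948400+0.940700+0.932000))/(1+3/160) = 2307/2500 ≈ 0.922800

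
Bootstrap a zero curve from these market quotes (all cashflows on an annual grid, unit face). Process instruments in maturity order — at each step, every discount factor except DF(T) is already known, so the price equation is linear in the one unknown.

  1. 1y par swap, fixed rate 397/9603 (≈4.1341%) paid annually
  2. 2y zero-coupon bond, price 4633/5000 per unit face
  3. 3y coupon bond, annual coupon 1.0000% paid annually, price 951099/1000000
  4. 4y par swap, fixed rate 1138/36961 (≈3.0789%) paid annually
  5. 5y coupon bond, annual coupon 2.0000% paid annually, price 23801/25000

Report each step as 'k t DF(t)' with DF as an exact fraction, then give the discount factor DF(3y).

step 1 [1y] swap r/1=397/9603: DF=(1 − 397/9603·(0))/(1+397/9603) = 9603/10000 ≈ 0.960300
step 2 [2y] zero: DF = P = 4633/5000 ≈ 0.926600
step 3 [3y] bond c/1=1/100: DF=(951099/1000000 − 1/100·(0.960300+0.926600))/(1+1/100) = 923/1000 ≈ 0.923000
step 4 [4y] swap r/1=1138/36961: DF=(1 − 1138/36961·(0.960300+0.926600+0.923000))/(1+1138/36961) = 4431/5000 ≈ 0.886200
step 5 [5y] bond c/1=1/50: DF=(23801/25000 − 1/50·(0.960300+0.926600+0.923000+0.886200))/(1+1/50) = 8609/10000 ≈ 0.860900

1 1 9603/10000
2 2 4633/5000
3 3 923/1000
4 4 4431/5000
5 5 8609/10000
DF(3y) = 923/1000 ≈ 0.923000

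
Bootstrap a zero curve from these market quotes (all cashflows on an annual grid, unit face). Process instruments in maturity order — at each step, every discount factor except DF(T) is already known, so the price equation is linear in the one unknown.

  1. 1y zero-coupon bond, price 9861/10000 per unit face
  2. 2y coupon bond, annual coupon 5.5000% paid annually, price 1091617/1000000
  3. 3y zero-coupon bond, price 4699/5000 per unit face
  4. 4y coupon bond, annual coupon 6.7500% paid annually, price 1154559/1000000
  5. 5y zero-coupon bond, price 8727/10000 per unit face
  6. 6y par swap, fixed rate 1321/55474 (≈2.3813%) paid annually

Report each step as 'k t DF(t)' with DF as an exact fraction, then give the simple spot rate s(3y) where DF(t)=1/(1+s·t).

1 1 9861/10000
2 2 9833/10000
3 3 4699/5000
4 4 561/625
5 5 8727/10000
6 6 8679/10000
s(3y) = (1/(4699/5000) − 1)/(3) = 301/14097 ≈ 2.1352%

step 1 [1y] zero: DF = P = 9861/10000 ≈ 0.986100
step 2 [2y] bond c/1=11/200: DF=(1091617/1000000 − 11/200·(0.986100))/(1+11/200) = 9833/10000 ≈ 0.983300
step 3 [3y] zero: DF = P = 4699/5000 ≈ 0.939800
step 4 [4y] bond c/1=27/400: DF=(1154559/1000000 − 27/400·(0.986100+0.983300+0.939800))/(1+27/400) = 561/625 ≈ 0.897600
step 5 [5y] zero: DF = P = 8727/10000 ≈ 0.872700
step 6 [6y] swap r/1=1321/55474: DF=(1 − 1321/55474·(0.986100+0.983300+0.939800+0.897600+0.872700))/(1+1321/55474) = 8679/10000 ≈ 0.867900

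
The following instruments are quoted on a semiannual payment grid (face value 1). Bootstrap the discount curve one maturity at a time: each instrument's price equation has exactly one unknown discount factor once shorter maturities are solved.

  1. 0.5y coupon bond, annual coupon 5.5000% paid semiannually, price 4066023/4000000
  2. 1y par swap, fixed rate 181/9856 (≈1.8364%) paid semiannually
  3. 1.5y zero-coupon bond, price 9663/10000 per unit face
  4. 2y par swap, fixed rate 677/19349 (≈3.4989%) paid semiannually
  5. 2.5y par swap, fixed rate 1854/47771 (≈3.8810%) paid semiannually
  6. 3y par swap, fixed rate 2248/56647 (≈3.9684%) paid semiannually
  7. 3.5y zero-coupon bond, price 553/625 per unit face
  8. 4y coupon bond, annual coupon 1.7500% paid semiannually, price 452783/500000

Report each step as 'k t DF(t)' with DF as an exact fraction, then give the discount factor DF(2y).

step 1 [0.5y] bond c/2=11/400: DF=(4066023/4000000 − 11/400·(0))/(1+11/400) = 9893/10000 ≈ 0.989300
step 2 [1y] swap r/2=181/19712: DF=(1 − 181/19712·(0.989300))/(1+181/19712) = 9819/10000 ≈ 0.981900
step 3 [1.5y] zero: DF = P = 9663/10000 ≈ 0.966300
step 4 [2y] swap r/2=677/38698: DF=(1 − 677/38698·(0.989300+0.981900+0.966300))/(1+677/38698) = 9323/10000 ≈ 0.932300
step 5 [2.5y] swap r/2=927/47771: DF=(1 − 927/47771·(0.989300+0.981900+0.966300+0.932300))/(1+927/47771) = 9073/10000 ≈ 0.907300
step 6 [3y] swap r/2=1124/56647: DF=(1 − 1124/56647·(0.989300+0.981900+0.966300+0.932300+0.907300))/(1+1124/56647) = 2219/2500 ≈ 0.887600
step 7 [3.5y] zero: DF = P = 553/625 ≈ 0.884800
step 8 [4y] bond c/2=7/800: DF=(452783/500000 − 7/800·(0.989300+0.981900+0.966300+0.932300+0.907300+0.887600+0.884800))/(1+7/800) = 8409/10000 ≈ 0.840900

1 1/2 9893/10000
2 1 9819/10000
3 3/2 9663/10000
4 2 9323/10000
5 5/2 9073/10000
6 3 2219/2500
7 7/2 553/625
8 4 8409/10000
DF(2y) = 9323/10000 ≈ 0.932300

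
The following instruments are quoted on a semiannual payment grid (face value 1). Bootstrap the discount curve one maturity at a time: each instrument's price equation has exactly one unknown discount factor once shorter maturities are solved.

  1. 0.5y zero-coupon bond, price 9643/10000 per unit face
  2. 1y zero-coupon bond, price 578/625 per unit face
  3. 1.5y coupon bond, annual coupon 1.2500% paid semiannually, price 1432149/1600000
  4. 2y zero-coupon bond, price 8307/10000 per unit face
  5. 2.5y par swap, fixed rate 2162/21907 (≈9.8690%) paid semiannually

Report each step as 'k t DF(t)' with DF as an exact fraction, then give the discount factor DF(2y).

step 1 [0.5y] zero: DF = P = 9643/10000 ≈ 0.964300
step 2 [1y] zero: DF = P = 578/625 ≈ 0.924800
step 3 [1.5y] bond c/2=1/160: DF=(1432149/1600000 − 1/160·(0.964300+0.924800))/(1+1/160) = 4389/5000 ≈ 0.877800
step 4 [2y] zero: DF = P = 8307/10000 ≈ 0.830700
step 5 [2.5y] swap r/2=1081/21907: DF=(1 − 1081/21907·(0.964300+0.924800+0.877800+0.830700))/(1+1081/21907) = 3919/5000 ≈ 0.783800

1 1/2 9643/10000
2 1 578/625
3 3/2 4389/5000
4 2 8307/10000
5 5/2 3919/5000
DF(2y) = 8307/10000 ≈ 0.830700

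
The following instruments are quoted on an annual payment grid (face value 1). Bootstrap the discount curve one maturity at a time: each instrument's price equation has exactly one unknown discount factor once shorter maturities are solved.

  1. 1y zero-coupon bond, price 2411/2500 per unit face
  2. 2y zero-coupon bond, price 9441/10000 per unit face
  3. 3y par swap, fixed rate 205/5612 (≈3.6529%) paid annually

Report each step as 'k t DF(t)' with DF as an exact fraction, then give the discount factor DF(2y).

1 1 2411/2500
2 2 9441/10000
3 3 359/400
DF(2y) = 9441/10000 ≈ 0.944100

step 1 [1y] zero: DF = P = 2411/2500 ≈ 0.964400
step 2 [2y] zero: DF = P = 9441/10000 ≈ 0.944100
step 3 [3y] swap r/1=205/5612: DF=(1 − 205/5612·(0.964400+0.944100))/(1+205/5612) = 359/400 ≈ 0.897500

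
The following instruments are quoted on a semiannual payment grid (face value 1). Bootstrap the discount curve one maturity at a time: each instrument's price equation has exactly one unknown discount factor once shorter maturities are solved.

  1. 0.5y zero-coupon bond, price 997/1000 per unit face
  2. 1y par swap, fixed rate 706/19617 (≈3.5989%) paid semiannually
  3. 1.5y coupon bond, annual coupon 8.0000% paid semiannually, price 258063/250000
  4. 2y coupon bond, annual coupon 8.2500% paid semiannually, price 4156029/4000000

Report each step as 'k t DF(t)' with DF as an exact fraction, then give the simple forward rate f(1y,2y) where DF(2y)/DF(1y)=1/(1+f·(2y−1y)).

step 1 [0.5y] zero: DF = P = 997/1000 ≈ 0.997000
step 2 [1y] swap r/2=353/19617: DF=(1 − 353/19617·(0.997000))/(1+353/19617) = 9647/10000 ≈ 0.964700
step 3 [1.5y] bond c/2=1/25: DF=(258063/250000 − 1/25·(0.997000+0.964700))/(1+1/25) = 9171/10000 ≈ 0.917100
step 4 [2y] bond c/2=33/800: DF=(4156029/4000000 − 33/800·(0.997000+0.964700+0.917100))/(1+33/800) = 4419/5000 ≈ 0.883800

1 1/2 997/1000
2 1 9647/10000
3 3/2 9171/10000
4 2 4419/5000
f(1y,2y) = ((9647/10000)/(4419/5000) − 1)/(1) = 809/8838 ≈ 9.1537%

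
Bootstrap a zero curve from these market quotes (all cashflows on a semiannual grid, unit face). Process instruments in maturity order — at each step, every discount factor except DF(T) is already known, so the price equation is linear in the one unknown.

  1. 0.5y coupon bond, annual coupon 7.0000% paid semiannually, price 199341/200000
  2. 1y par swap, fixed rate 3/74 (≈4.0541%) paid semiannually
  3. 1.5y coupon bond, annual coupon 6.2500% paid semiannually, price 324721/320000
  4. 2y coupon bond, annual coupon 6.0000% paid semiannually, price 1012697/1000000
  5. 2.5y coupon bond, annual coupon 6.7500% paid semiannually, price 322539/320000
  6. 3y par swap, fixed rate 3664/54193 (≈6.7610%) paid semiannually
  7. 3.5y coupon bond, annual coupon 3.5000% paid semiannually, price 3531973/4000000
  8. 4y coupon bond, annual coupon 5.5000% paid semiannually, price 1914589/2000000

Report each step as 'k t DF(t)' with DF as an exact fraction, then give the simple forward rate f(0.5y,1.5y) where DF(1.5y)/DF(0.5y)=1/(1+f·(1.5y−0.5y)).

1 1/2 963/1000
2 1 961/1000
3 3/2 9257/10000
4 2 4501/5000
5 5/2 4263/5000
6 3 1021/1250
7 7/2 3873/5000
8 4 7659/10000
f(0.5y,1.5y) = ((963/1000)/(9257/10000) − 1)/(1) = 373/9257 ≈ 4.0294%

step 1 [0.5y] bond c/2=7/200: DF=(199341/200000 − 7/200·(0))/(1+7/200) = 963/1000 ≈ 0.963000
step 2 [1y] swap r/2=3/148: DF=(1 − 3/148·(0.963000))/(1+3/148) = 961/1000 ≈ 0.961000
step 3 [1.5y] bond c/2=1/32: DF=(324721/320000 − 1/32·(0.963000+0.961000))/(1+1/32) = 9257/10000 ≈ 0.925700
step 4 [2y] bond c/2=3/100: DF=(1012697/1000000 − 3/100·(0.963000+0.961000+0.925700))/(1+3/100) = 4501/5000 ≈ 0.900200
step 5 [2.5y] bond c/2=27/800: DF=(322539/320000 − 27/800·(0.963000+0.961000+0.925700+0.900200))/(1+27/800) = 4263/5000 ≈ 0.852600
step 6 [3y] swap r/2=1832/54193: DF=(1 − 1832/54193·(0.963000+0.961000+0.925700+0.900200+0.852600))/(1+1832/54193) = 1021/1250 ≈ 0.816800
step 7 [3.5y] bond c/2=7/400: DF=(3531973/4000000 − 7/400·(0.963000+0.961000+0.925700+0.900200+0.852600+0.816800))/(1+7/400) = 3873/5000 ≈ 0.774600
step 8 [4y] bond c/2=11/400: DF=(1914589/2000000 − 11/400·(0.963000+0.961000+0.925700+0.900200+0.852600+0.816800+0.774600))/(1+11/400) = 7659/10000 ≈ 0.765900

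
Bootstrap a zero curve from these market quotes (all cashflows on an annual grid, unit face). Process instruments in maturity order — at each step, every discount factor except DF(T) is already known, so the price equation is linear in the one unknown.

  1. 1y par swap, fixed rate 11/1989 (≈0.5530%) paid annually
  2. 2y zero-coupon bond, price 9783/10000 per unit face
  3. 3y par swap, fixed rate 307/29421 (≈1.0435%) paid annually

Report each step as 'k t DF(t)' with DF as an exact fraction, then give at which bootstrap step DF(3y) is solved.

1 1 1989/2000
2 2 9783/10000
3 3 9693/10000
DF(3y) is solved at step 3

step 1 [1y] swap r/1=11/1989: DF=(1 − 11/1989·(0))/(1+11/1989) = 1989/2000 ≈ 0.994500
step 2 [2y] zero: DF = P = 9783/10000 ≈ 0.978300
step 3 [3y] swap r/1=307/29421: DF=(1 − 307/29421·(0.994500+0.978300))/(1+307/29421) = 9693/10000 ≈ 0.969300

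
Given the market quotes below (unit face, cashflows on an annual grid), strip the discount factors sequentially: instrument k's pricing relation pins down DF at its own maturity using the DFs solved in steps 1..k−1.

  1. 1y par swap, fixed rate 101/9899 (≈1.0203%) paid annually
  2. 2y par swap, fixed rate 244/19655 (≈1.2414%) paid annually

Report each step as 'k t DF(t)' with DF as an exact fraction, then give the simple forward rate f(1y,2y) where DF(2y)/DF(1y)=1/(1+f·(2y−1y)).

1 1 9899/10000
2 2 2439/2500
f(1y,2y) = ((9899/10000)/(2439/2500) − 1)/(1) = 143/9756 ≈ 1.4658%

step 1 [1y] swap r/1=101/9899: DF=(1 − 101/9899·(0))/(1+101/9899) = 9899/10000 ≈ 0.989900
step 2 [2y] swap r/1=244/19655: DF=(1 − 244/19655·(0.989900))/(1+244/19655) = 2439/2500 ≈ 0.975600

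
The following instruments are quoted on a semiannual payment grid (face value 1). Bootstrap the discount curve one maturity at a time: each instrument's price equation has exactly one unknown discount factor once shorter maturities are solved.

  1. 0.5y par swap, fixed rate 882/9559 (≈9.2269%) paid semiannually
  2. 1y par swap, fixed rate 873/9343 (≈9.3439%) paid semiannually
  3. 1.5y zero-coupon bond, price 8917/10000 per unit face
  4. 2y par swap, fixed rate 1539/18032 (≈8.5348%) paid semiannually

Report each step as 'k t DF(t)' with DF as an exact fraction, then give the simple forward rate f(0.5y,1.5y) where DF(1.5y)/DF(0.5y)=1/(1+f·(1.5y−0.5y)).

step 1 [0.5y] swap r/2=441/9559: DF=(1 − 441/9559·(0))/(1+441/9559) = 9559/10000 ≈ 0.955900
step 2 [1y] swap r/2=873/18686: DF=(1 − 873/18686·(0.955900))/(1+873/18686) = 9127/10000 ≈ 0.912700
step 3 [1.5y] zero: DF = P = 8917/10000 ≈ 0.891700
step 4 [2y] swap r/2=1539/36064: DF=(1 − 1539/36064·(0.955900+0.912700+0.891700))/(1+1539/36064) = 8461/10000 ≈ 0.846100

1 1/2 9559/10000
2 1 9127/10000
3 3/2 8917/10000
4 2 8461/10000
f(0.5y,1.5y) = ((9559/10000)/(8917/10000) − 1)/(1) = 642/8917 ≈ 7.1997%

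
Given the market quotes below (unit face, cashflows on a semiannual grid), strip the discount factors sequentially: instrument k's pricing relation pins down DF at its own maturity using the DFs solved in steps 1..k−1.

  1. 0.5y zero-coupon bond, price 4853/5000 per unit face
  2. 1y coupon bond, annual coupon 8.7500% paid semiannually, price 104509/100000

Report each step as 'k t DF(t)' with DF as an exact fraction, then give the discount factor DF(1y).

step 1 [0.5y] zero: DF = P = 4853/5000 ≈ 0.970600
step 2 [1y] bond c/2=7/160: DF=(104509/100000 − 7/160·(0.970600))/(1+7/160) = 4803/5000 ≈ 0.960600

1 1/2 4853/5000
2 1 4803/5000
DF(1y) = 4803/5000 ≈ 0.960600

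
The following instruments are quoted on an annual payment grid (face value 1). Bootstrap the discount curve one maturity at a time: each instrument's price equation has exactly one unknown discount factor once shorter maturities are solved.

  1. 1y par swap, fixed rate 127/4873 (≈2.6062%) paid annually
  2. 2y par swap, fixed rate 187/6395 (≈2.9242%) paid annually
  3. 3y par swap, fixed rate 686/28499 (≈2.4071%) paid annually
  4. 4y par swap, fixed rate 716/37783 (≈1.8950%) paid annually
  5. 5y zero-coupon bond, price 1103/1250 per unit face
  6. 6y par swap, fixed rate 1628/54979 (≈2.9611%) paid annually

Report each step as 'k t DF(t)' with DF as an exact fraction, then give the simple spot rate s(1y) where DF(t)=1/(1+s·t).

step 1 [1y] swap r/1=127/4873: DF=(1 − 127/4873·(0))/(1+127/4873) = 4873/5000 ≈ 0.974600
step 2 [2y] swap r/1=187/6395: DF=(1 − 187/6395·(0.974600))/(1+187/6395) = 9439/10000 ≈ 0.943900
step 3 [3y] swap r/1=686/28499: DF=(1 − 686/28499·(0.974600+0.943900))/(1+686/28499) = 4657/5000 ≈ 0.931400
step 4 [4y] swap r/1=716/37783: DF=(1 − 716/37783·(0.974600+0.943900+0.931400))/(1+716/37783) = 2321/2500 ≈ 0.928400
step 5 [5y] zero: DF = P = 1103/1250 ≈ 0.882400
step 6 [6y] swap r/1=1628/54979: DF=(1 − 1628/54979·(0.974600+0.943900+0.931400+0.928400+0.882400))/(1+1628/54979) = 2093/2500 ≈ 0.837200

1 1 4873/5000
2 2 9439/10000
3 3 4657/5000
4 4 2321/2500
5 5 1103/1250
6 6 2093/2500
s(1y) = (1/(4873/5000) − 1)/(1) = 127/4873 ≈ 2.6062%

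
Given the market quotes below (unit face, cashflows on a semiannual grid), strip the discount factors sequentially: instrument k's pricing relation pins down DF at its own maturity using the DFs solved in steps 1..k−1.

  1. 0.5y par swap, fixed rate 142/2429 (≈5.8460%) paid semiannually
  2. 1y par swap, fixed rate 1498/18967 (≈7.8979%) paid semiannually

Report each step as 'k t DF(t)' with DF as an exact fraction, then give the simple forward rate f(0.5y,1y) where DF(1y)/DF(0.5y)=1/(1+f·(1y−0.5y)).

step 1 [0.5y] swap r/2=71/2429: DF=(1 − 71/2429·(0))/(1+71/2429) = 2429/2500 ≈ 0.971600
step 2 [1y] swap r/2=749/18967: DF=(1 − 749/18967·(0.971600))/(1+749/18967) = 9251/10000 ≈ 0.925100

1 1/2 2429/2500
2 1 9251/10000
f(0.5y,1y) = ((2429/2500)/(9251/10000) − 1)/(1/2) = 930/9251 ≈ 10.0530%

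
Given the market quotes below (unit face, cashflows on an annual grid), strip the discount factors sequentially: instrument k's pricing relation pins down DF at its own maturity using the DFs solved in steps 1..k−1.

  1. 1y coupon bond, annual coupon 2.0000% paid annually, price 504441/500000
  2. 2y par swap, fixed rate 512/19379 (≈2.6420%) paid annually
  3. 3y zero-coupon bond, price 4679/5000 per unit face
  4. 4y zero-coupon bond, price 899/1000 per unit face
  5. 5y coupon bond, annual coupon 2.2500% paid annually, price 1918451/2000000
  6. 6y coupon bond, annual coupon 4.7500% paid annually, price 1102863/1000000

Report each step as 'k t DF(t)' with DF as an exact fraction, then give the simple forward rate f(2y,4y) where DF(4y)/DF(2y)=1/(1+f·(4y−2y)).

1 1 9891/10000
2 2 593/625
3 3 4679/5000
4 4 899/1000
5 5 8551/10000
6 6 843/1000
f(2y,4y) = ((593/625)/(899/1000) − 1)/(2) = 249/8990 ≈ 2.7697%

step 1 [1y] bond c/1=1/50: DF=(504441/500000 − 1/50·(0))/(1+1/50) = 9891/10000 ≈ 0.989100
step 2 [2y] swap r/1=512/19379: DF=(1 − 512/19379·(0.989100))/(1+512/19379) = 593/625 ≈ 0.948800
step 3 [3y] zero: DF = P = 4679/5000 ≈ 0.935800
step 4 [4y] zero: DF = P = 899/1000 ≈ 0.899000
step 5 [5y] bond c/1=9/400: DF=(1918451/2000000 − 9/400·(0.989100+0.948800+0.935800+0.899000))/(1+9/400) = 8551/10000 ≈ 0.855100
step 6 [6y] bond c/1=19/400: DF=(1102863/1000000 − 19/400·(0.989100+0.948800+0.935800+0.899000+0.855100))/(1+19/400) = 843/1000 ≈ 0.843000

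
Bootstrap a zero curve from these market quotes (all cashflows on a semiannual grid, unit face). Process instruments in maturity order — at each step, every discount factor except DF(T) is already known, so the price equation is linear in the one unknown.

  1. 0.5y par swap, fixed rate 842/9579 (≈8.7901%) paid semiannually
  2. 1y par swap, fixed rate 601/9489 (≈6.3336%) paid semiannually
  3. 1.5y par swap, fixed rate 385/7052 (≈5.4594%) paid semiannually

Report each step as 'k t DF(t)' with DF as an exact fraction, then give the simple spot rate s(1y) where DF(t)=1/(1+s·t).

step 1 [0.5y] swap r/2=421/9579: DF=(1 − 421/9579·(0))/(1+421/9579) = 9579/10000 ≈ 0.957900
step 2 [1y] swap r/2=601/18978: DF=(1 − 601/18978·(0.957900))/(1+601/18978) = 9399/10000 ≈ 0.939900
step 3 [1.5y] swap r/2=385/14104: DF=(1 − 385/14104·(0.957900+0.939900))/(1+385/14104) = 923/1000 ≈ 0.923000

1 1/2 9579/10000
2 1 9399/10000
3 3/2 923/1000
s(1y) = (1/(9399/10000) − 1)/(1) = 601/9399 ≈ 6.3943%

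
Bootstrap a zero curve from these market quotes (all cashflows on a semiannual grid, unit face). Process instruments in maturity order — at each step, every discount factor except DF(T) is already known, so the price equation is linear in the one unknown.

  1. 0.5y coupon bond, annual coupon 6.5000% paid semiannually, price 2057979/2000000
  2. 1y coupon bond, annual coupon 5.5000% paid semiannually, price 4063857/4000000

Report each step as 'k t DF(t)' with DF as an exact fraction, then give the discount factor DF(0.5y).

1 1/2 4983/5000
2 1 9621/10000
DF(0.5y) = 4983/5000 ≈ 0.996600

step 1 [0.5y] bond c/2=13/400: DF=(2057979/2000000 − 13/400·(0))/(1+13/400) = 4983/5000 ≈ 0.996600
step 2 [1y] bond c/2=11/400: DF=(4063857/4000000 − 11/400·(0.996600))/(1+11/400) = 9621/10000 ≈ 0.962100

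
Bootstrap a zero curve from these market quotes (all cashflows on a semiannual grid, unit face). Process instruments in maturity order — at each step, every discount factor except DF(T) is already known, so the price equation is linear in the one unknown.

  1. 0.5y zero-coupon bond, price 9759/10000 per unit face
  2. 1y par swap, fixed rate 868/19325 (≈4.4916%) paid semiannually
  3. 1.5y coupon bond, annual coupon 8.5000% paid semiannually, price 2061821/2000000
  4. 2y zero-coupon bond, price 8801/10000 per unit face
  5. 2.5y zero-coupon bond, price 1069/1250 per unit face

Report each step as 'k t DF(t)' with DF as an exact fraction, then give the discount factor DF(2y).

1 1/2 9759/10000
2 1 4783/5000
3 3/2 9101/10000
4 2 8801/10000
5 5/2 1069/1250
DF(2y) = 8801/10000 ≈ 0.880100

step 1 [0.5y] zero: DF = P = 9759/10000 ≈ 0.975900
step 2 [1y] swap r/2=434/19325: DF=(1 − 434/19325·(0.975900))/(1+434/19325) = 4783/5000 ≈ 0.956600
step 3 [1.5y] bond c/2=17/400: DF=(2061821/2000000 − 17/400·(0.975900+0.956600))/(1+17/400) = 9101/10000 ≈ 0.910100
step 4 [2y] zero: DF = P = 8801/10000 ≈ 0.880100
step 5 [2.5y] zero: DF = P = 1069/1250 ≈ 0.855200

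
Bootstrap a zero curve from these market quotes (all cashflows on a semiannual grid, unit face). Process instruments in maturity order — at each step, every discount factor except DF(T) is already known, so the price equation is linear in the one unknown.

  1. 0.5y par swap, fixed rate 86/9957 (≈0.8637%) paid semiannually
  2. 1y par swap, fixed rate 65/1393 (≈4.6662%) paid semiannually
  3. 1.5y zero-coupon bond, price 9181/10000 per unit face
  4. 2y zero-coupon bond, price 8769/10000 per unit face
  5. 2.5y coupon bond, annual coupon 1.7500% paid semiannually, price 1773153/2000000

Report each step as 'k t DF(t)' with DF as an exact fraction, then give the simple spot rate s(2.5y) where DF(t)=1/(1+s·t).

step 1 [0.5y] swap r/2=43/9957: DF=(1 − 43/9957·(0))/(1+43/9957) = 9957/10000 ≈ 0.995700
step 2 [1y] swap r/2=65/2786: DF=(1 − 65/2786·(0.995700))/(1+65/2786) = 1909/2000 ≈ 0.954500
step 3 [1.5y] zero: DF = P = 9181/10000 ≈ 0.918100
step 4 [2y] zero: DF = P = 8769/10000 ≈ 0.876900
step 5 [2.5y] bond c/2=7/800: DF=(1773153/2000000 − 7/800·(0.995700+0.954500+0.918100+0.876900))/(1+7/800) = 529/625 ≈ 0.846400

1 1/2 9957/10000
2 1 1909/2000
3 3/2 9181/10000
4 2 8769/10000
5 5/2 529/625
s(2.5y) = (1/(529/625) − 1)/(5/2) = 192/2645 ≈ 7.2590%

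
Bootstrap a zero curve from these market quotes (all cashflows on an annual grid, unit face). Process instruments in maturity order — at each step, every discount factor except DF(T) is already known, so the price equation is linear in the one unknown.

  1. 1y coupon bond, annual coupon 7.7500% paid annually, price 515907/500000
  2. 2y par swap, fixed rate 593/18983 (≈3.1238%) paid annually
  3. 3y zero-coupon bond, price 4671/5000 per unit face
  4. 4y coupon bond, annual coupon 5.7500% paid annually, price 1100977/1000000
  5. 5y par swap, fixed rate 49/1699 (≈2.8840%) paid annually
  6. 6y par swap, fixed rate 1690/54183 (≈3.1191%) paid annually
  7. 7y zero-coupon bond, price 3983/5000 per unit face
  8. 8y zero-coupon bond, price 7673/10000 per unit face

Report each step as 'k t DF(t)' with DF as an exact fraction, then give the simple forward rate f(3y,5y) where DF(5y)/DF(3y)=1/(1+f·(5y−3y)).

step 1 [1y] bond c/1=31/400: DF=(515907/500000 − 31/400·(0))/(1+31/400) = 1197/1250 ≈ 0.957600
step 2 [2y] swap r/1=593/18983: DF=(1 − 593/18983·(0.957600))/(1+593/18983) = 9407/10000 ≈ 0.940700
step 3 [3y] zero: DF = P = 4671/5000 ≈ 0.934200
step 4 [4y] bond c/1=23/400: DF=(1100977/1000000 − 23/400·(0.957600+0.940700+0.934200))/(1+23/400) = 8871/10000 ≈ 0.887100
step 5 [5y] swap r/1=49/1699: DF=(1 − 49/1699·(0.957600+0.940700+0.934200+0.887100))/(1+49/1699) = 8677/10000 ≈ 0.867700
step 6 [6y] swap r/1=1690/54183: DF=(1 − 1690/54183·(0.957600+0.940700+0.934200+0.887100+0.867700))/(1+1690/54183) = 831/1000 ≈ 0.831000
step 7 [7y] zero: DF = P = 3983/5000 ≈ 0.796600
step 8 [8y] zero: DF = P = 7673/10000 ≈ 0.767300

1 1 1197/1250
2 2 9407/10000
3 3 4671/5000
4 4 8871/10000
5 5 8677/10000
6 6 831/1000
7 7 3983/5000
8 8 7673/10000
f(3y,5y) = ((4671/5000)/(8677/10000) − 1)/(2) = 665/17354 ≈ 3.8320%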